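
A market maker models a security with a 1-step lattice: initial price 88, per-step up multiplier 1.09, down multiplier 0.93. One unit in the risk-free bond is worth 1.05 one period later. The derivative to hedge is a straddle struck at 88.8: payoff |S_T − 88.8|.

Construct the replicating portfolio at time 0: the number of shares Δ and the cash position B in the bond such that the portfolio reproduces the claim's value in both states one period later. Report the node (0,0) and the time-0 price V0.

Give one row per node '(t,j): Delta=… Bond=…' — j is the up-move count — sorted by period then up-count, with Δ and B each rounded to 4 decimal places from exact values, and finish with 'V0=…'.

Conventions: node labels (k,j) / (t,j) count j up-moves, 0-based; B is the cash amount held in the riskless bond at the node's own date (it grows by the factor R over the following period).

(0,0): Delta=0.0114 Bond=5.7429
V0=6.7429

The replicating-portfolio and risk-neutral prices coincide; use p* = (1.05−0.93)/(1.09−0.93) = 0.7500 for the latter.
Expiry values: V(1,0)=6.9600, V(1,1)=7.1200
(0,0): S=88.0000. Δ = (V_up−V_dn)/(S_up−S_dn) = (7.1200−6.9600)/(95.9200−81.8400) = 0.0114. V = [p*·7.1200 + (1−p*)·6.9600]/1.05 = 6.7429. B = V − Δ·S = 5.7429.
Sanity check at the root: Δ(0,0)·S0 + B(0,0) reproduces V0 = 6.7429.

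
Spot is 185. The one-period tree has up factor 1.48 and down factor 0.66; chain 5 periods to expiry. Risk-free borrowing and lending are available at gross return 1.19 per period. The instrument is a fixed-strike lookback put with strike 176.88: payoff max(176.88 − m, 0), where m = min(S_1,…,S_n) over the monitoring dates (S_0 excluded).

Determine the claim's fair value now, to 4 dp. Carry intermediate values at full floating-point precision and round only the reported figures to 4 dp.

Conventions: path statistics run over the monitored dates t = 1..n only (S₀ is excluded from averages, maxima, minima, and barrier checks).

price = 15.3671

With p* = (R−d)/(u−d) = 0.6463, sum probability × payoff across the paths and divide by R^5.
Enumerate all 2^5 = 32 price paths (U = up ×1.48, D = down ×0.66); each path with k up-moves has probability p*^k·(1−p*)^(5−k).
DDDDD: m=23.1682, payoff=153.7118, prob=0.005532
UDDDD: m=51.9528, payoff=124.9272, prob=0.010111
DUDDD: m=51.9528, payoff=124.9272, prob=0.010111
UUDDD: m=116.5003, payoff=60.3797, prob=0.018479
DDUDD: m=51.9528, payoff=124.9272, prob=0.010111
UDUDD: m=116.5003, payoff=60.3797, prob=0.018479
DUUDD: m=116.5003, payoff=60.3797, prob=0.018479
UUUDD: m=261.2431, payoff=0.0000, prob=0.033772
DDDUD: m=51.9528, payoff=124.9272, prob=0.010111
UDDUD: m=116.5003, payoff=60.3797, prob=0.018479
DUDUD: m=116.5003, payoff=60.3797, prob=0.018479
UUDUD: m=261.2431, payoff=0.0000, prob=0.033772
DDUUD: m=80.5860, payoff=96.2940, prob=0.018479
UDUUD: m=180.7080, payoff=0.0000, prob=0.033772
DUUUD: m=122.1000, payoff=54.7800, prob=0.033772
UUUUD: m=273.8000, payoff=0.0000, prob=0.061721
DDDDU: m=35.1033, payoff=141.7767, prob=0.010111
UDDDU: m=78.7164, payoff=98.1636, prob=0.018479
DUDDU: m=78.7164, payoff=98.1636, prob=0.018479
UUDDU: m=176.5156, payoff=0.3644, prob=0.033772
DDUDU: m=78.7164, payoff=98.1636, prob=0.018479
UDUDU: m=176.5156, payoff=0.3644, prob=0.033772
DUUDU: m=122.1000, payoff=54.7800, prob=0.033772
UUUDU: m=273.8000, payoff=0.0000, prob=0.061721
DDDUU: m=53.1868, payoff=123.6932, prob=0.018479
UDDUU: m=119.2673, payoff=57.6127, prob=0.033772
DUDUU: m=119.2673, payoff=57.6127, prob=0.033772
UUDUU: m=267.4478, payoff=0.0000, prob=0.061721
DDUUU: m=80.5860, payoff=96.2940, prob=0.033772
UDUUU: m=180.7080, payoff=0.0000, prob=0.061721
DUUUU: m=122.1000, payoff=54.7800, prob=0.061721
UUUUU: m=273.8000, payoff=0.0000, prob=0.112800
Price = Σ prob·payoff / R^5 = 36.671409 / 2.386354 = 15.3671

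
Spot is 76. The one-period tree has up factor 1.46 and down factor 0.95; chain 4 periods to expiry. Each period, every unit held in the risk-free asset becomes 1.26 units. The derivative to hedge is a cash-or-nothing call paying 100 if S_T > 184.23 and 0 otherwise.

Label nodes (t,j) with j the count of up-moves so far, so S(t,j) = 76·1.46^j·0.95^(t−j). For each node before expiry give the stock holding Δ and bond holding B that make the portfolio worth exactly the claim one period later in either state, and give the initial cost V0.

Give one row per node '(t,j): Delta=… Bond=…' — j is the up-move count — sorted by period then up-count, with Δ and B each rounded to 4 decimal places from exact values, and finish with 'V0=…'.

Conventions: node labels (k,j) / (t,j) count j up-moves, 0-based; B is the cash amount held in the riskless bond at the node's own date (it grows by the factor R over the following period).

Since d<R<u, set p* = (R−d)/(u−d) = 0.6078; price each node as the discounted p*-expectation of its children.
At maturity the claim pays: V(4,0)=0.0000, V(4,1)=0.0000, V(4,2)=0.0000, V(4,3)=100.0000, V(4,4)=100.0000
  t=3,j=0: stock 65.1605 → up 95.1343 (V=0.0000), down 61.9025 (V=0.0000). Price 0.0000; hedge Δ=0.0000, bond B=0.0000.
  t=3,j=1: stock 100.1414 → up 146.2064 (V=0.0000), down 95.1343 (V=0.0000). Price 0.0000; hedge Δ=0.0000, bond B=0.0000.
  t=3,j=2: stock 153.9015 → up 224.6962 (V=100.0000), down 146.2064 (V=0.0000). Price 48.2415; hedge Δ=1.2741, bond B=-147.8369.
  t=3,j=3: stock 236.5223 → up 345.3226 (V=100.0000), down 224.6962 (V=100.0000). Price 79.3651; hedge Δ=0.0000, bond B=79.3651.
  t=2,j=0: stock 68.5900 → up 100.1414 (V=0.0000), down 65.1605 (V=0.0000). Price 0.0000; hedge Δ=0.0000, bond B=0.0000.
  t=2,j=1: stock 105.4120 → up 153.9015 (V=48.2415), down 100.1414 (V=0.0000). Price 23.2724; hedge Δ=0.8973, bond B=-71.3188.
  t=2,j=2: stock 162.0016 → up 236.5223 (V=79.3651), down 153.9015 (V=48.2415). Price 53.3014; hedge Δ=0.3767, bond B=-7.7252.
  t=1,j=0: stock 72.2000 → up 105.4120 (V=23.2724), down 68.5900 (V=0.0000). Price 11.2270; hedge Δ=0.6320, bond B=-34.4053.
  t=1,j=1: stock 110.9600 → up 162.0016 (V=53.3014), down 105.4120 (V=23.2724). Price 32.9566; hedge Δ=0.5306, bond B=-25.9237.
  t=0,j=0: stock 76.0000 → up 110.9600 (V=32.9566), down 72.2000 (V=11.2270). Price 19.3930; hedge Δ=0.5606, bond B=-23.2141.
Verification: the root portfolio costs Δ(0,0)·S0 + B(0,0) = 19.3930, matching V0.

(0,0): Delta=0.5606 Bond=-23.2141
(1,0): Delta=0.6320 Bond=-34.4053
(1,1): Delta=0.5306 Bond=-25.9237
(2,0): Delta=0.0000 Bond=0.0000
(2,1): Delta=0.8973 Bond=-71.3188
(2,2): Delta=0.3767 Bond=-7.7252
(3,0): Delta=0.0000 Bond=0.0000
(3,1): Delta=0.0000 Bond=0.0000
(3,2): Delta=1.2741 Bond=-147.8369
(3,3): Delta=0.0000 Bond=79.3651
V0=19.3930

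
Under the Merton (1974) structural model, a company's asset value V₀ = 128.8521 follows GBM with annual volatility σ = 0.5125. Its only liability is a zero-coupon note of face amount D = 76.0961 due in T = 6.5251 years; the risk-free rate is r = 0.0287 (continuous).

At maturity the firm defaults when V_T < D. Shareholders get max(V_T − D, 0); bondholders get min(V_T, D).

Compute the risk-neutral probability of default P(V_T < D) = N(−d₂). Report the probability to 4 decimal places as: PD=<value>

PD=0.5435

Work the structural quantities from V₀ = 128.8521 against face 76.0961:
d₁ = [ln(V₀/D) + (r + σ²/2)T] / (σ√T)
   = [ln(128.8521/76.0961) + (0.0287 + 0.5·0.5125²)·6.5251] / (0.5125·√6.5251)
   = [0.526668 + 1.044200] / 1.309144 = 1.199920
d₂ = d₁ − σ√T = 1.199920 − 1.309144 = -0.109224
risk-neutral PD = N(−d₂) = N(0.109224) = 0.543488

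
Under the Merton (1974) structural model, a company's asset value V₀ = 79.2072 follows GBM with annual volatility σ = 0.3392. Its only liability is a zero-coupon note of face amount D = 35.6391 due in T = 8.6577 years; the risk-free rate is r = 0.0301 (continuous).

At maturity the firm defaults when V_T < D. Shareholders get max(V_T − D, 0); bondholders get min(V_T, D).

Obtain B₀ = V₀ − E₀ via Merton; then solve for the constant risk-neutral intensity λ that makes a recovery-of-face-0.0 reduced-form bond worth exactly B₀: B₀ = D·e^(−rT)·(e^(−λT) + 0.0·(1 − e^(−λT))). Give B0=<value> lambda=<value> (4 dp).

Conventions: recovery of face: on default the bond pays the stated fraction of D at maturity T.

B0=24.2824 lambda=0.0142

With assets at 79.2072 and a single debt payment of 35.6391 at 8.6577 years:
d₁ = [ln(V₀/D) + (r + σ²/2)T] / (σ√T)
   = [ln(79.2072/35.6391) + (0.0301 + 0.5·0.3392²)·8.6577] / (0.3392·√8.6577)
   = [0.798624 + 0.758660] / 0.998061 = 1.560309
d₂ = d₁ − σ√T = 1.560309 − 0.998061 = 0.562248
N(d₁) = 0.940657,  N(d₂) = 0.713026,  e^(−rT) = 0.770592
E₀ = V₀·N(d₁) − D·e^(−rT)·N(d₂)
   = 79.2072·0.940657 − 35.6391·0.770592·0.713026 = 54.924791
B₀ = V₀ − E₀ = 79.2072 − 54.924791 = 24.282409
e^(−λT) = (B₀·e^(rT)/D − 0)/(1 − 0) = (24.2824·1.297704/35.6391 − 0)/1 = 0.88417986
λ = −ln(0.88417986)/8.6577 = 0.014218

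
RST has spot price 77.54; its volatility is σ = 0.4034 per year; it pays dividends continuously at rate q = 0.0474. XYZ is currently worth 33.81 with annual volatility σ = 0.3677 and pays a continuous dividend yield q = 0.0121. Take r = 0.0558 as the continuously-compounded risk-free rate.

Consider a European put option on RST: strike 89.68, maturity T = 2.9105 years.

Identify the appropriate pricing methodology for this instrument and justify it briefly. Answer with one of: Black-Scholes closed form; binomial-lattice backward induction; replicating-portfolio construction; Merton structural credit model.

Key observation: the strike-89.68 put on RST is European-exercise on a continuously-modelled lognormal underlying, so its value is a single closed-form evaluation.

framework: Black-Scholes closed form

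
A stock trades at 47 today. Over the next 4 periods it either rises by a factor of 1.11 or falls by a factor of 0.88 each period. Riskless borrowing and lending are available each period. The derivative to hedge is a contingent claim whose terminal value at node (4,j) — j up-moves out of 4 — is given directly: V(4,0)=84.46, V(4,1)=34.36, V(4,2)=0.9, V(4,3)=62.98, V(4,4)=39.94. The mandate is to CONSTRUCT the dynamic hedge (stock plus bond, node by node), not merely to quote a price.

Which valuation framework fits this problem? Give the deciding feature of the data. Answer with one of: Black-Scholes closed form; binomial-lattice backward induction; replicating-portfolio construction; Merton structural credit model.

framework: replicating-portfolio construction

Key observation: what is demanded is not a single number but the (Δ, B) position at each node of the 1.11/0.88 tree starting at 47; constructing those positions is the replicating-portfolio method.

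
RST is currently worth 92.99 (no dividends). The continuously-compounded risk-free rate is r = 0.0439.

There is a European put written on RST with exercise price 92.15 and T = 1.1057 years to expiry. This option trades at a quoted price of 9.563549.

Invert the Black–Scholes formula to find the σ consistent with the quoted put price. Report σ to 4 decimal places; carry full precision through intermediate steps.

sigma = 0.3177

At σ = 0.3177 the Black–Scholes value reproduces the quote:
σ√T = 0.3177·√1.1057 = 0.334069
d₁ = (ln(S/K) + (r+σ²/2)T) / (σ√T) = (ln(92.99/92.15) + (0.0439+0.3177²/2)·1.1057) / 0.334069 = (0.009074 + 0.104341) / 0.334069 = 0.339497
d₂ = d₁ − σ√T = 0.339497 − 0.334069 = 0.005429
e^{−rT} = 0.952619
N(−d₁) = 0.367118,  N(−d₂) = 0.497834
V = K·e^{−rT}·N(−d₂) − S·N(−d₁) = 43.701808 − 34.138259 = 9.563549 (the quoted price), and the Black–Scholes price is strictly increasing in σ, so σ is unique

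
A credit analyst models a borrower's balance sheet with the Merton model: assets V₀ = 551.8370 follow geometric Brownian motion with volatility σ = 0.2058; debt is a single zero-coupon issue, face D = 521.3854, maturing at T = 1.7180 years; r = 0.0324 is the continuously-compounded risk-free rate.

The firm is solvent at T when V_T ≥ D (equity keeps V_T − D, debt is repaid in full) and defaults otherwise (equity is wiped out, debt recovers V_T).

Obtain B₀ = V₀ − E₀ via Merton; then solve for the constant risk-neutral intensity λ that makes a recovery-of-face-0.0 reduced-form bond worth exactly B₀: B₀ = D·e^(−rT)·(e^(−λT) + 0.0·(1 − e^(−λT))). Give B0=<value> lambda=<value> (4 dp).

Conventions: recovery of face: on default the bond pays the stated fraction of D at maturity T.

Equity is a call on the firm's assets struck at D = 521.3854:
d₁ = [ln(V₀/D) + (r + σ²/2)T] / (σ√T)
   = [ln(551.8370/521.3854) + (0.0324 + 0.5·0.2058²)·1.7180] / (0.2058·√1.7180)
   = [0.056763 + 0.092045] / 0.269747 = 0.551658
d₂ = d₁ − σ√T = 0.551658 − 0.269747 = 0.281911
N(d₁) = 0.709409,  N(d₂) = 0.610994,  e^(−rT) = 0.945858
E₀ = V₀·N(d₁) − D·e^(−rT)·N(d₂)
   = 551.8370·0.709409 − 521.3854·0.945858·0.610994 = 90.162340
B₀ = V₀ − E₀ = 551.8370 − 90.162340 = 461.674660
e^(−λT) = (B₀·e^(rT)/D − 0)/(1 − 0) = (461.6747·1.057242/521.3854 − 0)/1 = 0.93616291
λ = −ln(0.93616291)/1.7180 = 0.038397

B0=461.6747 lambda=0.0384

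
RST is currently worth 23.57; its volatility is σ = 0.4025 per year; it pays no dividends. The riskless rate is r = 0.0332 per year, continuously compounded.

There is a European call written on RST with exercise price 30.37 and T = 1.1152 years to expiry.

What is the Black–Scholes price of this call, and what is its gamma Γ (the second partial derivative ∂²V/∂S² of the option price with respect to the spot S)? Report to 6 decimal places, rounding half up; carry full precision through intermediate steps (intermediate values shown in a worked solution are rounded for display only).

σ√T = 0.4025·√1.1152 = 0.425052
d₁ = (ln(S/K) + (r+σ²/2)T) / (σ√T) = (ln(23.57/30.37) + (0.0332+0.4025²/2)·1.1152) / 0.425052 = (-0.253481 + 0.127359) / 0.425052 = -0.296719
d₂ = d₁ − σ√T = -0.296719 − 0.425052 = -0.721772
e^{−rT} = 0.963652
N(d₁) = 0.383340,  N(d₂) = 0.235217
Call price V = S·N(d₁) − K·e^{−rT}·N(d₂) = 9.035332 − 6.883903 = 2.151430
φ(d₁) = (1/√(2π))·e^{−d₁²/2} = 0.381761
Γ = φ(d₁) / (S·σ·√T) = 0.038106

price = 2.151430
Γ = 0.038106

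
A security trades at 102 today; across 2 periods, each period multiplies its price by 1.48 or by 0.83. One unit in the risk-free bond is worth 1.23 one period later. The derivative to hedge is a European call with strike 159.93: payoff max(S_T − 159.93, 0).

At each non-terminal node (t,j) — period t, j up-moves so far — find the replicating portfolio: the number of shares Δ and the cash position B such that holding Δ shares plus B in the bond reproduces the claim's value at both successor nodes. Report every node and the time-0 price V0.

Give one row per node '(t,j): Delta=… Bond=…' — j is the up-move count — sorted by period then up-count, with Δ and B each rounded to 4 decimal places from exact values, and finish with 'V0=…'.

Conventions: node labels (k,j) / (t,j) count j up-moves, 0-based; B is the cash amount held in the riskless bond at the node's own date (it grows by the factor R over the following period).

Risk-neutral probability p* = (R−d)/(u−d) = (1.23−0.83)/(1.48−0.83) = 0.6154.
Expiry values: V(2,0)=0.0000, V(2,1)=0.0000, V(2,2)=63.4908
Node (1,0) S=84.6600: V=(p*·0.0000+(1−p*)·0.0000)/1.23=0.0000; Δ=(0.0000−0.0000)/(125.2968−70.2678)=0.0000; B=V−Δ·S=0.0000
Node (1,1) S=150.9600: V=(p*·63.4908+(1−p*)·0.0000)/1.23=31.7653; Δ=(63.4908−0.0000)/(223.4208−125.2968)=0.6470; B=V−Δ·S=-65.9129
Node (0,0) S=102.0000: V=(p*·31.7653+(1−p*)·0.0000)/1.23=15.8926; Δ=(31.7653−0.0000)/(150.9600−84.6600)=0.4791; B=V−Δ·S=-32.9771
Verification: the root portfolio costs Δ(0,0)·S0 + B(0,0) = 15.8926, matching V0.

(0,0): Delta=0.4791 Bond=-32.9771
(1,0): Delta=0.0000 Bond=0.0000
(1,1): Delta=0.6470 Bond=-65.9129
V0=15.8926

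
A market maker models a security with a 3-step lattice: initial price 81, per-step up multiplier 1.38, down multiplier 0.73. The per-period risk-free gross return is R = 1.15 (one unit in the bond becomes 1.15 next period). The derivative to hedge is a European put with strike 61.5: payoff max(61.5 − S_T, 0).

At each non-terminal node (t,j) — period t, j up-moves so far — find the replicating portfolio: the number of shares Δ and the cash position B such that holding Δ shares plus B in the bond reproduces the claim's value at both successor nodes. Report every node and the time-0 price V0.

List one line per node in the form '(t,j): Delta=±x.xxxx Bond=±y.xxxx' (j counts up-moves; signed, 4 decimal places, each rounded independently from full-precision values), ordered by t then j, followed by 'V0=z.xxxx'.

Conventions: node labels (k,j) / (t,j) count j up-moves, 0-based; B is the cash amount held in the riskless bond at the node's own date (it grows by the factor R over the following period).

(0,0): Delta=-0.0631 Bond=6.2966
(1,0): Delta=-0.2529 Bond=18.4594
(1,1): Delta=-0.0082 Bond=1.0977
(2,0): Delta=-1.0000 Bond=53.4783
(2,1): Delta=-0.0364 Bond=3.5676
(2,2): Delta=0.0000 Bond=0.0000
V0=1.1820

No-arbitrage ⇒ martingale measure with p* = (R−d)/(u−d) = 0.6462.
Expiry values: V(3,0)=29.9896, V(3,1)=1.9324, V(3,2)=0.0000, V(3,3)=0.0000
  t=2,j=0: stock 43.1649 → up 59.5676 (V=1.9324), down 31.5104 (V=29.9896). Price 10.3134; hedge Δ=-1.0000, bond B=53.4783.
  t=2,j=1: stock 81.5994 → up 112.6072 (V=0.0000), down 59.5676 (V=1.9324). Price 0.5946; hedge Δ=-0.0364, bond B=3.5676.
  t=2,j=2: stock 154.2564 → up 212.8738 (V=0.0000), down 112.6072 (V=0.0000). Price 0.0000; hedge Δ=0.0000, bond B=0.0000.
  t=1,j=0: stock 59.1300 → up 81.5994 (V=0.5946), down 43.1649 (V=10.3134). Price 3.5074; hedge Δ=-0.2529, bond B=18.4594.
  t=1,j=1: stock 111.7800 → up 154.2564 (V=0.0000), down 81.5994 (V=0.5946). Price 0.1830; hedge Δ=-0.0082, bond B=1.0977.
  t=0,j=0: stock 81.0000 → up 111.7800 (V=0.1830), down 59.1300 (V=3.5074). Price 1.1820; hedge Δ=-0.0631, bond B=6.2966.
As a check, the time-0 holding Δ(0,0)·S0 + B(0,0) comes to 1.1820 — exactly V0.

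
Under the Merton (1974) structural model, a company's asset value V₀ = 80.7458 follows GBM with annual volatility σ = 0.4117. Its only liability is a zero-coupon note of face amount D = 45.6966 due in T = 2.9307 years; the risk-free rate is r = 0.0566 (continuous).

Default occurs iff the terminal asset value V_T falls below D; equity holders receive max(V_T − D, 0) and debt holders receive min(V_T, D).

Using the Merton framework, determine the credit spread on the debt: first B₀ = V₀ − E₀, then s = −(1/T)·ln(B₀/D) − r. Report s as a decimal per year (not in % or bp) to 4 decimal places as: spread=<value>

Work the structural quantities from V₀ = 80.7458 against face 45.6966:
d₁ = [ln(V₀/D) + (r + σ²/2)T] / (σ√T)
   = [ln(80.7458/45.6966) + (0.0566 + 0.5·0.4117²)·2.9307] / (0.4117·√2.9307)
   = [0.569282 + 0.414250] / 0.704801 = 1.395475
d₂ = d₁ − σ√T = 1.395475 − 0.704801 = 0.690673
N(d₁) = 0.918564,  N(d₂) = 0.755115,  e^(−rT) = 0.847150
E₀ = V₀·N(d₁) − D·e^(−rT)·N(d₂)
   = 80.7458·0.918564 − 45.6966·0.847150·0.755115 = 44.938254
B₀ = V₀ − E₀ = 80.7458 − 44.938254 = 35.807546
spread = −(1/T)·ln(B₀/D) − r = −(1/2.9307)·ln(35.807546/45.6966) − 0.0566 = 0.02661058

spread=0.0266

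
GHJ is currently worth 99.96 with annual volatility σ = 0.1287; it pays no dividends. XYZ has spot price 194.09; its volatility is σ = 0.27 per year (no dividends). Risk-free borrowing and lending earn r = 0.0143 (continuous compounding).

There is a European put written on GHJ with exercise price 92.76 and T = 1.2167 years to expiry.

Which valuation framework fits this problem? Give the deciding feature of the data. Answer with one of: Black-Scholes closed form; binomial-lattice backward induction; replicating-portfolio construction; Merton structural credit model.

Key observation: a European claim on GHJ (strike 92.76) — a lognormal (GBM) underlying with constant rate and volatility — has an exact closed-form value; no lattice or capital structure is involved.

framework: Black-Scholes closed form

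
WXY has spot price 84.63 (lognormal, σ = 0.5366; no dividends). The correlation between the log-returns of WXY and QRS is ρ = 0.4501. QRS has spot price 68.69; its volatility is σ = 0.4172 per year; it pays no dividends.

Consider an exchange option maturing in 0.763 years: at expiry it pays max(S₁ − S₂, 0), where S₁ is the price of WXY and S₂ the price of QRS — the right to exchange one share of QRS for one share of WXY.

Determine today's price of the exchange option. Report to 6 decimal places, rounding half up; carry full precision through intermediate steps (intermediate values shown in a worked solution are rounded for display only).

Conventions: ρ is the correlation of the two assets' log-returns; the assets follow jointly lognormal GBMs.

σ_eff = √(σ₁² + σ₂² − 2ρσ₁σ₂) = √(0.5366² + 0.4172² − 2·0.4501·0.5366·0.4172) = 0.510361
d₁ = (ln(S₁/S₂) + (q₂ − q₁ + σ_eff²/2)T) / (σ_eff√T) = (ln(84.63/68.69) + (0.0 − 0.0 + 0.130234)·0.763) / 0.445799 = 0.691014
d₂ = d₁ − σ_eff√T = 0.691014 − 0.445799 = 0.245215
N(d₁) = 0.755222,  N(d₂) = 0.596855
V = S₁·e^{−q₁T}·N(d₁) − S₂·e^{−q₂T}·N(d₂) = 63.914413 − 40.997966 = 22.916447
Key observation: no risk-free rate is needed — with the second asset as numeraire the exchange option is a call on the ratio S₁/S₂, and r cancels out of the value.

exchange price = 22.916447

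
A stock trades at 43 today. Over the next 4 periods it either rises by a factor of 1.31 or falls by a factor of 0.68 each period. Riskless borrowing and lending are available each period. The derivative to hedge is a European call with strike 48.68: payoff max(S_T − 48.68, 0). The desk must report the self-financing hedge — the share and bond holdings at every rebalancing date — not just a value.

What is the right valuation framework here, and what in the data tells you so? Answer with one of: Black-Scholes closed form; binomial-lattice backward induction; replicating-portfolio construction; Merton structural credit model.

framework: replicating-portfolio construction

Key observation: the task asks for the hedge itself — share and bond holdings at every node of the 4-period tree on spot 43 with factors 1.31/0.68 — which is exactly what the replicating-portfolio construction produces.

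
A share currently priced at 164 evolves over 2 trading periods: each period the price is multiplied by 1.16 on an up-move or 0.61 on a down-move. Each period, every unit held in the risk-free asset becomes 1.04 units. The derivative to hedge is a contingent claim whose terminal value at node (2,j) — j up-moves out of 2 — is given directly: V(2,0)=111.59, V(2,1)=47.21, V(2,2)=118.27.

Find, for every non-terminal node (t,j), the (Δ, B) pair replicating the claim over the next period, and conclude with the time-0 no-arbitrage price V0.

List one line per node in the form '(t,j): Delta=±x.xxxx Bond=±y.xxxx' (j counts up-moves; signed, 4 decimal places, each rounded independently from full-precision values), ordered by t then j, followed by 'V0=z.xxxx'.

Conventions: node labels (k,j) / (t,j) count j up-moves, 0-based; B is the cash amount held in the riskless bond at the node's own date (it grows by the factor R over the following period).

Risk-neutral probability p* = (R−d)/(u−d) = (1.04−0.61)/(1.16−0.61) = 0.7818.
Terminal payoffs: V(2,0)=111.5900, V(2,1)=47.2100, V(2,2)=118.2700
  t=1,j=0: stock 100.0400 → up 116.0464 (V=47.2100), down 61.0244 (V=111.5900). Price 58.9005; hedge Δ=-1.1701, bond B=175.9551.
  t=1,j=1: stock 190.2400 → up 220.6784 (V=118.2700), down 116.0464 (V=47.2100). Price 98.8135; hedge Δ=0.6791, bond B=-30.3865.
  t=0,j=0: stock 164.0000 → up 190.2400 (V=98.8135), down 100.0400 (V=58.9005). Price 86.6396; hedge Δ=0.4425, bond B=14.0706.
Sanity check at the root: Δ(0,0)·S0 + B(0,0) reproduces V0 = 86.6396.

(0,0): Delta=0.4425 Bond=14.0706
(1,0): Delta=-1.1701 Bond=175.9551
(1,1): Delta=0.6791 Bond=-30.3865
V0=86.6396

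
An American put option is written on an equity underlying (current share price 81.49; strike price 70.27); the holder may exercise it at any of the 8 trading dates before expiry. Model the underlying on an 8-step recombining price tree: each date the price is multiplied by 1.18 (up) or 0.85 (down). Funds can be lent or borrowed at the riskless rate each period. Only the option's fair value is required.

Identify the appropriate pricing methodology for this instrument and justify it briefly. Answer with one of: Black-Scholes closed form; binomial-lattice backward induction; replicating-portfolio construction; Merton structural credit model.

framework: binomial-lattice backward induction

Key observation: early exercise of the strike-70.27 put must be checked at each of the 8 dates (spot 81.49), which forces a node-by-node comparison of intrinsic and continuation value backward from expiry.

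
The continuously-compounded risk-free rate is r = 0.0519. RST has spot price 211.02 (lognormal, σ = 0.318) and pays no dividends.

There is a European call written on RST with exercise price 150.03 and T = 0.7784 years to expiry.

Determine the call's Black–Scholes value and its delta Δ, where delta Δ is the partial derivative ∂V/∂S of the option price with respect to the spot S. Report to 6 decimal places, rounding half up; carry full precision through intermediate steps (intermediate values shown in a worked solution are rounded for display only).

σ√T = 0.318·√0.7784 = 0.280562
d₁ = (ln(S/K) + (r+σ²/2)T) / (σ√T) = (ln(211.02/150.03) + (0.0519+0.318²/2)·0.7784) / 0.280562 = (0.341118 + 0.079756) / 0.280562 = 1.500112
d₂ = d₁ − σ√T = 1.500112 − 0.280562 = 1.219550
e^{−rT} = 0.960406
N(d₁) = 0.933207,  N(d₂) = 0.888682
Call price V = S·N(d₁) − K·e^{−rT}·N(d₂) = 196.925400 − 128.049996 = 68.875404
Δ = N(d₁) = 0.933207

price = 68.875404
Δ = 0.933207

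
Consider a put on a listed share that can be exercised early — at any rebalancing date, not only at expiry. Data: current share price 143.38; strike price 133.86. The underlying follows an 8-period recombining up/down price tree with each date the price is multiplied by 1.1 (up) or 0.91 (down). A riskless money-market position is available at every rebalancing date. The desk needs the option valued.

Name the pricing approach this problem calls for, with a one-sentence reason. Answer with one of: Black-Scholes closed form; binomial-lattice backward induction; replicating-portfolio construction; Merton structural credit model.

Key observation: the defining feature is the embedded early-exercise option across 8 discrete dates on the spot-143.38 tree; pricing the strike-133.86 put means working backward with an exercise test at every node.

framework: binomial-lattice backward induction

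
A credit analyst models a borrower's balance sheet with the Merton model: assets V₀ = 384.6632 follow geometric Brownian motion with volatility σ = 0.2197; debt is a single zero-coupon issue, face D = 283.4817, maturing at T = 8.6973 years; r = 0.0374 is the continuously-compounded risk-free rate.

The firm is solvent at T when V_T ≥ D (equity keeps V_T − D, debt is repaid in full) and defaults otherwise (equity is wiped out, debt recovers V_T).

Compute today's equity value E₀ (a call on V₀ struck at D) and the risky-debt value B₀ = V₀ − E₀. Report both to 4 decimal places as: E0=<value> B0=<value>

With assets at 384.6632 and a single debt payment of 283.4817 at 8.6973 years:
d₁ = [ln(V₀/D) + (r + σ²/2)T] / (σ√T)
   = [ln(384.6632/283.4817) + (0.0374 + 0.5·0.2197²)·8.6973] / (0.2197·√8.6973)
   = [0.305221 + 0.535180] / 0.647921 = 1.297072
d₂ = d₁ − σ√T = 1.297072 − 0.647921 = 0.649151
N(d₁) = 0.902697,  N(d₂) = 0.741880,  e^(−rT) = 0.722326
E₀ = V₀·N(d₁) − D·e^(−rT)·N(d₂)
   = 384.6632·0.902697 − 283.4817·0.722326·0.741880 = 195.322435
B₀ = V₀ − E₀ = 384.6632 − 195.322435 = 189.340765

E0=195.3224 B0=189.3408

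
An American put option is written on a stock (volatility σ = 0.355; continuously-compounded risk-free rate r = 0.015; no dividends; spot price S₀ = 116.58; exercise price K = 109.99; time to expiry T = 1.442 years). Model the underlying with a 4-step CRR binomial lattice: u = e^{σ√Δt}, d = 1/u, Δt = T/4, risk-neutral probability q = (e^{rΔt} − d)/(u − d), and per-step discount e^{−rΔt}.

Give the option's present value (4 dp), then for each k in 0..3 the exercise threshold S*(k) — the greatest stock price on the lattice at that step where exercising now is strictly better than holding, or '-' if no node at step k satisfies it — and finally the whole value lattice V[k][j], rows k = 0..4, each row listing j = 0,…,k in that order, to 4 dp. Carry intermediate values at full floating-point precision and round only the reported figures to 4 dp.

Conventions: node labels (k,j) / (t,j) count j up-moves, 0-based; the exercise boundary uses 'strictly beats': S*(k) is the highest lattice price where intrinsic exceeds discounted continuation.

price = 14.7452
boundary = - - - 61.5060
tree:
14.7452
22.9569 5.2613
34.3846 9.7876 0.0000
48.4840 18.2079 0.0000 0.0000
60.2909 33.8722 0.0000 0.0000 0.0000

Δt=0.36050, u=1.23757, d=0.80804, q=0.45954, disc=e^(-rΔt)=0.99461
k=4 terminal: V=max(K-S,0) → 60.2909 33.8722 0.0000 0.0000 0.0000
k=3: j=0 S=61.5060 intr=48.4840 cont=47.8909 V=48.4840[EX]; j=1 S=94.2009 intr=15.7891 cont=18.2079 V=18.2079[hold]; j=2 S=144.2756 intr=0.0000 cont=0.0000 V=0.0000[hold]; j=3 S=220.9688 intr=0.0000 cont=0.0000 V=0.0000[hold]  S*(3)=61.5060
k=2: j=0 S=76.1178 intr=33.8722 cont=34.3846 V=34.3846[hold]; j=1 S=116.5800 intr=0.0000 cont=9.7876 V=9.7876[hold]; j=2 S=178.5509 intr=0.0000 cont=0.0000 V=0.0000[hold]  S*(2)=-
k=1: j=0 S=94.2009 intr=15.7891 cont=22.9569 V=22.9569[hold]; j=1 S=144.2756 intr=0.0000 cont=5.2613 V=5.2613[hold]  S*(1)=-
k=0: j=0 S=116.5800 intr=0.0000 cont=14.7452 V=14.7452[hold]  S*(0)=-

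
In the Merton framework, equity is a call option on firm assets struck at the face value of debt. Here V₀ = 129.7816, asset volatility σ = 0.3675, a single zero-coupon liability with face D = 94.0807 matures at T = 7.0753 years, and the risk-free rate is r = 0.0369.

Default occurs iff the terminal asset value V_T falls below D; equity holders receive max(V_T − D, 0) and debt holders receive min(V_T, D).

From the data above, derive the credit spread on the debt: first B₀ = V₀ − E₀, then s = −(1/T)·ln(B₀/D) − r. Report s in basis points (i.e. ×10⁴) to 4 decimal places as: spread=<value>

Apply the equity-as-call identities (strike 94.0807, horizon 7.0753 years):
d₁ = [ln(V₀/D) + (r + σ²/2)T] / (σ√T)
   = [ln(129.7816/94.0807) + (0.0369 + 0.5·0.3675²)·7.0753] / (0.3675·√7.0753)
   = [0.321700 + 0.738860] / 0.977529 = 1.084940
d₂ = d₁ − σ√T = 1.084940 − 0.977529 = 0.107411
N(d₁) = 0.861026,  N(d₂) = 0.542768,  e^(−rT) = 0.770220
E₀ = V₀·N(d₁) − D·e^(−rT)·N(d₂)
   = 129.7816·0.861026 − 94.0807·0.770220·0.542768 = 72.414757
B₀ = V₀ − E₀ = 129.7816 − 72.414757 = 57.366843
spread = −(1/T)·ln(B₀/D) − r = −(1/7.0753)·ln(57.366843/94.0807) − 0.0369 = 0.03301738
in basis points: 0.03301738 × 10⁴ = 330.1738 bp

spread=330.1738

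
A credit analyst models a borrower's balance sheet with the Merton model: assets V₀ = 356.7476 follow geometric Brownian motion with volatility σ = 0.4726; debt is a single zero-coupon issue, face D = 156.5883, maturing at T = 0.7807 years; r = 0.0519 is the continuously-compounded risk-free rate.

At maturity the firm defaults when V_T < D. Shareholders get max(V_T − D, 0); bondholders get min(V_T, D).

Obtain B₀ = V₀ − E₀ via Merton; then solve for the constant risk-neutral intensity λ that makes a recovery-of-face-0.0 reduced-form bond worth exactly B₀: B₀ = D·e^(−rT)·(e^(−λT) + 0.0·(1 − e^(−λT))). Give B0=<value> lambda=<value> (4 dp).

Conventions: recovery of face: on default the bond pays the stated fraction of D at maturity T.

B0=149.7007 lambda=0.0057

Apply the equity-as-call identities (strike 156.5883, horizon 0.7807 years):
d₁ = [ln(V₀/D) + (r + σ²/2)T] / (σ√T)
   = [ln(356.7476/156.5883) + (0.0519 + 0.5·0.4726²)·0.7807] / (0.4726·√0.7807)
   = [0.823408 + 0.127703] / 0.417576 = 2.277696
d₂ = d₁ − σ√T = 2.277696 − 0.417576 = 1.860120
N(d₁) = 0.988628,  N(d₂) = 0.968566,  e^(−rT) = 0.960292
E₀ = V₀·N(d₁) − D·e^(−rT)·N(d₂)
   = 356.7476·0.988628 − 156.5883·0.960292·0.968566 = 207.046907
B₀ = V₀ − E₀ = 356.7476 − 207.046907 = 149.700693
e^(−λT) = (B₀·e^(rT)/D − 0)/(1 − 0) = (149.7007·1.041350/156.5883 − 0)/1 = 0.99554618
λ = −ln(0.99554618)/0.7807 = 0.005718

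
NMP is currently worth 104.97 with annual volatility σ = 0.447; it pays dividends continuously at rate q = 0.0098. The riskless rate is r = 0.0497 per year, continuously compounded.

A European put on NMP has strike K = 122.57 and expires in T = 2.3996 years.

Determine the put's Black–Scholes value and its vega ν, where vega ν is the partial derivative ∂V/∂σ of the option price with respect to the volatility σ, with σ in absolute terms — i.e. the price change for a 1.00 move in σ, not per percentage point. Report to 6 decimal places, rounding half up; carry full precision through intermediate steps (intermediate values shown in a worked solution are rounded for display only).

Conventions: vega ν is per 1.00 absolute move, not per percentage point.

price = 31.845451
ν = 61.246549

σ√T = 0.447·√2.3996 = 0.692432
d₁ = (ln(S/K) + (r−q+σ²/2)T) / (σ√T) = (ln(104.97/122.57) + (0.0497−0.0098+0.447²/2)·2.3996) / 0.692432 = (-0.155008 + 0.335475) / 0.692432 = 0.260628
d₂ = d₁ − σ√T = 0.260628 − 0.692432 = -0.431804
e^{−rT} = 0.887577
e^{−qT} = 0.976758
N(−d₁) = 0.397190,  N(−d₂) = 0.667058
Put price V = K·e^{−rT}·N(−d₂) − S·e^{−qT}·N(−d₁) = 72.569431 − 40.723980 = 31.845451
φ(d₁) = (1/√(2π))·e^{−d₁²/2} = 0.385620
ν = S·e^{−qT}·φ(d₁)·√T = 61.246549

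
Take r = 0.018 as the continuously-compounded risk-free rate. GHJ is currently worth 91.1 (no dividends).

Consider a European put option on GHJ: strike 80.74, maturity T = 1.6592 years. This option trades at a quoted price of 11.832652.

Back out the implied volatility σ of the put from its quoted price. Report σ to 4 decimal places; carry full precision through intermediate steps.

sigma = 0.4065

At σ = 0.4065 the Black–Scholes value reproduces the quote:
σ√T = 0.4065·√1.6592 = 0.523612
d₁ = (ln(S/K) + (r+σ²/2)T) / (σ√T) = (ln(91.1/80.74) + (0.018+0.4065²/2)·1.6592) / 0.523612 = (0.120724 + 0.166951) / 0.523612 = 0.549403
d₂ = d₁ − σ√T = 0.549403 − 0.523612 = 0.025791
e^{−rT} = 0.970576
N(−d₁) = 0.291364,  N(−d₂) = 0.489712
V = K·e^{−rT}·N(−d₂) − S·N(−d₁) = 38.375952 − 26.543300 = 11.832652 (the observed quote) — the price is monotone increasing in volatility, hence this σ is the only solution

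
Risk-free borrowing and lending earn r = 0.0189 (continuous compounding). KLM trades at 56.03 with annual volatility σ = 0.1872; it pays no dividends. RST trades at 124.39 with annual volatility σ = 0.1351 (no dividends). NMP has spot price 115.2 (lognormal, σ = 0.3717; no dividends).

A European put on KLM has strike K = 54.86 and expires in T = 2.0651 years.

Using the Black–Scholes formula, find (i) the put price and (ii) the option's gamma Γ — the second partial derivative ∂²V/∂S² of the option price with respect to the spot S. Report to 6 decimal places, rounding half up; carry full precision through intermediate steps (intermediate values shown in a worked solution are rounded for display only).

price = 4.329095
Γ = 0.024824

σ√T = 0.1872·√2.0651 = 0.269015
d₁ = (ln(S/K) + (r+σ²/2)T) / (σ√T) = (ln(56.03/54.86) + (0.0189+0.1872²/2)·2.0651) / 0.269015 = (0.021103 + 0.075215) / 0.269015 = 0.358038
d₂ = d₁ − σ√T = 0.358038 − 0.269015 = 0.089023
e^{−rT} = 0.961721
N(−d₁) = 0.360157,  N(−d₂) = 0.464532
Put price V = K·e^{−rT}·N(−d₂) − S·N(−d₁) = 24.508707 − 20.179612 = 4.329095
φ(d₁) = (1/√(2π))·e^{−d₁²/2} = 0.374174
Γ = φ(d₁) / (S·σ·√T) = 0.024824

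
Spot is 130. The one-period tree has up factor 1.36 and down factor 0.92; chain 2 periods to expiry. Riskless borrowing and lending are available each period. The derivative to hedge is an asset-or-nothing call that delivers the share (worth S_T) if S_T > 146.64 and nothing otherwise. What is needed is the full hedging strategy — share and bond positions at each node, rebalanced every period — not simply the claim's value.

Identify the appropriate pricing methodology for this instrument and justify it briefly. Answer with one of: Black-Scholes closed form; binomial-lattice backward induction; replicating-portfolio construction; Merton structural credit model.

Key observation: a price alone would not answer the question — the per-node share/bond construction on the spot-130, 1.36/0.92 tree is required, and only the replicating-portfolio method yields it.

framework: replicating-portfolio construction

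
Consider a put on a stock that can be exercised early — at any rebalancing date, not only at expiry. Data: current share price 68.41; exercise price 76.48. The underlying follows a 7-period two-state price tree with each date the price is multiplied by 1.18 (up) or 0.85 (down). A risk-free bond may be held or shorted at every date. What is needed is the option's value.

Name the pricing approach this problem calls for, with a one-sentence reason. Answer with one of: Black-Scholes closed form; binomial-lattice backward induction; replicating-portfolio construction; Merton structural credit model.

framework: binomial-lattice backward induction

Key observation: an American put (K = 76.48, S₀ = 68.41) on a 7-date tree has no closed form — the optimal stopping decision is embedded and must be resolved recursively from expiry.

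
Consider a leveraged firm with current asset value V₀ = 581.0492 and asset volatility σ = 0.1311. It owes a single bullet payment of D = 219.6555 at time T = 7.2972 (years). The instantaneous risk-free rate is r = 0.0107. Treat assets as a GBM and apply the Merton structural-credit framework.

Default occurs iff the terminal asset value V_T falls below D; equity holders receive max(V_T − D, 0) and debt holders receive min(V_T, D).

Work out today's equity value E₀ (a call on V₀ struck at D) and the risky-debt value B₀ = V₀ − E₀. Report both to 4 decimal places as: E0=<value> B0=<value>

With assets at 581.0492 and a single debt payment of 219.6555 at 7.2972 years:
d₁ = [ln(V₀/D) + (r + σ²/2)T] / (σ√T)
   = [ln(581.0492/219.6555) + (0.0107 + 0.5·0.1311²)·7.2972] / (0.1311·√7.2972)
   = [0.972775 + 0.140789] / 0.354145 = 3.144376
d₂ = d₁ − σ√T = 3.144376 − 0.354145 = 2.790231
N(d₁) = 0.999168,  N(d₂) = 0.997366,  e^(−rT) = 0.924890
E₀ = V₀·N(d₁) − D·e^(−rT)·N(d₂)
   = 581.0492·0.999168 − 219.6555·0.924890·0.997366 = 377.943403
B₀ = V₀ − E₀ = 581.0492 − 377.943403 = 203.105797

E0=377.9434 B0=203.1058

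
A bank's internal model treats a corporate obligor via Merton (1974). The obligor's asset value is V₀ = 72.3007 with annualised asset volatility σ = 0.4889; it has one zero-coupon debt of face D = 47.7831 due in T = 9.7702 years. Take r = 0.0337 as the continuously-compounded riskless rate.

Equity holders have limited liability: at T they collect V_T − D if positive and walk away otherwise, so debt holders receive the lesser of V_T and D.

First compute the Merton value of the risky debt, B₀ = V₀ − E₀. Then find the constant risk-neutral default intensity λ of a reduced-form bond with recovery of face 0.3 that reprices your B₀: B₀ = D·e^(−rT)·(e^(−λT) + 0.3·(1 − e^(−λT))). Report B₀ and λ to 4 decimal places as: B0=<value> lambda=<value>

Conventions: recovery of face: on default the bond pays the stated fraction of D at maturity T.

B0=21.0611 lambda=0.0825

Apply the equity-as-call identities (strike 47.7831, horizon 9.7702 years):
d₁ = [ln(V₀/D) + (r + σ²/2)T] / (σ√T)
   = [ln(72.3007/47.7831) + (0.0337 + 0.5·0.4889²)·9.7702] / (0.4889·√9.7702)
   = [0.414162 + 1.496908] / 1.528170 = 1.250561
d₂ = d₁ − σ√T = 1.250561 − 1.528170 = -0.277610
N(d₁) = 0.894453,  N(d₂) = 0.390656,  e^(−rT) = 0.719459
E₀ = V₀·N(d₁) − D·e^(−rT)·N(d₂)
   = 72.3007·0.894453 − 47.7831·0.719459·0.390656 = 51.239584
B₀ = V₀ − E₀ = 72.3007 − 51.239584 = 21.061116
e^(−λT) = (B₀·e^(rT)/D − 0.3)/(1 − 0.3) = (21.0611·1.389933/47.7831 − 0.3)/0.7 = 0.44661916
λ = −ln(0.44661916)/9.7702 = 0.082501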